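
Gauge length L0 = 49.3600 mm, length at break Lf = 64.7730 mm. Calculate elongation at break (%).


Formula: Elongation = (Lf - L0) / L0 * 100
Substituting: Elongation = (64.7730 - 49.3600) / 49.3600 * 100
Result: 31.2257 %


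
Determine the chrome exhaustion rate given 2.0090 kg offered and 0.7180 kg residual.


Formula: Uptake = (offered - residual) / offered * 100
Substituting: Uptake = (2.0090 - 0.7180) / 2.0090 * 100
Result: 64.2608 %


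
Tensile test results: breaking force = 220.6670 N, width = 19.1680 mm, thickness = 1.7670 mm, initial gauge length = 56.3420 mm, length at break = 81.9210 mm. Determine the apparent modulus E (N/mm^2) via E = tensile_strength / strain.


TS = F / (w * t) = 220.6670 / (19.1680 * 1.7670) = 6.5151 N/mm^2
strain = (Lf - L0) / L0 = (81.9210 - 56.3420) / 56.3420 = 0.4540
E = TS / strain = 6.5151 / 0.4540 = 14.3507 N/mm^2


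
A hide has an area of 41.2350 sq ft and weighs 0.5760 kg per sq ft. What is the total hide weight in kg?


Formula: Weight = area * weight_per_sqft
Substituting: Weight = 41.2350 * 0.5760
Result: 23.7514 kg


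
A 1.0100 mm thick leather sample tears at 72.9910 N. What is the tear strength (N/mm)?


Formula: Tear strength = force / thickness
Substituting: Tear strength = 72.9910 / 1.0100
Result: 72.2683 N/mm


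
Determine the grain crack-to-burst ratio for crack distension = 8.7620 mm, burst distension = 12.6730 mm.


Formula: Ratio = crack / burst
Substituting: Ratio = 8.7620 / 12.6730
Result: 0.6914


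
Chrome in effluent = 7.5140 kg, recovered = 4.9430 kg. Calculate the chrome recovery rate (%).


Formula: Recovery = recovered / input * 100
Substituting: Recovery = 4.9430 / 7.5140 * 100
Result: 65.7839 %


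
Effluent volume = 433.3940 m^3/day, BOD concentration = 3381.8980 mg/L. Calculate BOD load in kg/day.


Formula: BOD_load = volume * conc / 1000
Substituting: BOD_load = 433.3940 * 3381.8980 / 1000
Result: 1465.6943 kg/day


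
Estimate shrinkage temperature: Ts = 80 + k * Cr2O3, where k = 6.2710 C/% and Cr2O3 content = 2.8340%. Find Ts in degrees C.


Formula: Ts = 80 + k * Cr2O3
Substituting: Ts = 80 + 6.2710 * 2.8340
Result: 97.7720 C


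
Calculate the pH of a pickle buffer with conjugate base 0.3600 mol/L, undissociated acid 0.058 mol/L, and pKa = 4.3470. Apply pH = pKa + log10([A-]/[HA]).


ratio = [A-] / [HA] = 0.3600 / 0.058 = 6.2069
log10(ratio) = 0.7929
pH = pKa + log10(ratio) = 4.3470 + 0.7929 = 5.1399


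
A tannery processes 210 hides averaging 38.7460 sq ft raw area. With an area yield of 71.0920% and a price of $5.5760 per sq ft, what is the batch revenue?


Raw_total = N * avg_area = 210 * 38.7460 = 8136.6600 sq ft
Finished = Raw_total * yield / 100 = 8136.6600 * 71.0920 / 100 = 5784.5143 sq ft
Value = Finished * price = 5784.5143 * 5.5760 = 32254.4519 $


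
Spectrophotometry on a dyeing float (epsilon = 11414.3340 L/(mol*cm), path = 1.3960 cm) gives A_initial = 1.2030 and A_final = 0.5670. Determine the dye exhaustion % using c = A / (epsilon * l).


c_initial = A_i / (epsilon * l) = 1.2030 / (11414.3340 * 1.3960) = 7.5497e-05 mol/L
c_final = A_f / (epsilon * l) = 0.5670 / (11414.3340 * 1.3960) = 3.5583e-05 mol/L
Exhaustion = (c_initial - c_final) / c_initial * 100 = (7.5497e-05 - 3.5583e-05) / 7.5497e-05 * 100 = 52.8678 %


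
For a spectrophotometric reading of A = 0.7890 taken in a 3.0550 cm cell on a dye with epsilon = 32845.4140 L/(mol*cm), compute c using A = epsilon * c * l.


Formula: c = A / (epsilon * l)
Substituting: c = 0.7890 / (32845.4140 * 3.0550)
Result: 7.8631e-06 mol/L


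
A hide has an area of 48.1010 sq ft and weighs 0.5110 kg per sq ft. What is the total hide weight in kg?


Formula: Weight = area * weight_per_sqft
Substituting: Weight = 48.1010 * 0.5110
Result: 24.5796 kg


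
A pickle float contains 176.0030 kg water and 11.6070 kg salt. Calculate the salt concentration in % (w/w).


Formula: Conc = salt / (water + salt) * 100
Substituting: Conc = 11.6070 / (176.0030 + 11.6070) * 100
Result: 6.1868 %


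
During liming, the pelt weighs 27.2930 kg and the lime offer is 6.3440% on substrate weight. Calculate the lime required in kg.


Formula: Lime = substrate * pct / 100
Substituting: Lime = 27.2930 * 6.3440 / 100
Result: 1.7315 kg


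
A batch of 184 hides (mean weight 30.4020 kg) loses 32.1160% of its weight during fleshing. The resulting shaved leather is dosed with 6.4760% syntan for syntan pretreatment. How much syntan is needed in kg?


Total_raw = N * avg_wt = 184 * 30.4020 = 5593.9680 kg
Substrate = Total_raw * (1 - loss/100) = 5593.9680 * (1 - 32.1160/100) = 3797.4092 kg
Syntan = Substrate * pct / 100 = 3797.4092 * 6.4760 / 100 = 245.9202 kg


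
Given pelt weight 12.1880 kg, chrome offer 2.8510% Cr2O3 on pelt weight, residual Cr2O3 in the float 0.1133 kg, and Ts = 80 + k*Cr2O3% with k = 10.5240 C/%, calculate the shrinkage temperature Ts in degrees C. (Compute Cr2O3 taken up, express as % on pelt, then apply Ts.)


Offered = pelt * offer_pct / 100 = 12.1880 * 2.8510 / 100 = 0.3475 kg
Uptake = offered - residual = 0.3475 - 0.1133 = 0.2342 kg
Cr2O3% on pelt = uptake / pelt * 100 = 0.2342 / 12.1880 * 100 = 1.9214 %
Ts = 80 + k * Cr2O3% = 80 + 10.5240 * 1.9214 = 100.2208 C


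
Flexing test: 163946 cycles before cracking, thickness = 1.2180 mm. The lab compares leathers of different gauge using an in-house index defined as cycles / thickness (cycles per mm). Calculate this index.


Formula: Index = cycles / thickness
Substituting: Index = 163946 / 1.2180
Result: 134602.6273 cycles/mm


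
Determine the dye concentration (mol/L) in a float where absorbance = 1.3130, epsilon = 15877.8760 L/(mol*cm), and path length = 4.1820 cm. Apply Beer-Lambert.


Formula: c = A / (epsilon * l)
Substituting: c = 1.3130 / (15877.8760 * 4.1820)
Result: 1.9774e-05 mol/L


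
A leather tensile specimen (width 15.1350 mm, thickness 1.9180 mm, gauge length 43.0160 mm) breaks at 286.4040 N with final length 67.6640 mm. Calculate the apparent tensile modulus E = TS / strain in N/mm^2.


TS = F / (w * t) = 286.4040 / (15.1350 * 1.9180) = 9.8662 N/mm^2
strain = (Lf - L0) / L0 = (67.6640 - 43.0160) / 43.0160 = 0.5730
E = TS / strain = 9.8662 / 0.5730 = 17.2185 N/mm^2


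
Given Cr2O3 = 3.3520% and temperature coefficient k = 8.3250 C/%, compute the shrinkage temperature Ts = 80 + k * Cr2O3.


Formula: Ts = 80 + k * Cr2O3
Substituting: Ts = 80 + 8.3250 * 3.3520
Result: 107.9054 C


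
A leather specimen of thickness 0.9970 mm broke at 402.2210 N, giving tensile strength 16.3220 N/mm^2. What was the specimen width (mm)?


Formula: w = F / (TS * t)
Substituting: w = 402.2210 / (16.3220 * 0.9970)
Result: 24.7170 mm


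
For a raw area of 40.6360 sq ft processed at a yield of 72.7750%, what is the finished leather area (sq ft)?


Formula: finished = raw * yield / 100
Substituting: finished = 40.6360 * 72.7750 / 100
Result: 29.5728 sq ft


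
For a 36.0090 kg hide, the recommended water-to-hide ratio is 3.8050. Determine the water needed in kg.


Formula: Water = hide_weight * ratio
Substituting: Water = 36.0090 * 3.8050
Result: 137.0142 kg


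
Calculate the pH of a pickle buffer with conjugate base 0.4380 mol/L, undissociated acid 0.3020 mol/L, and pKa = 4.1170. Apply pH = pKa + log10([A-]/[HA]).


ratio = [A-] / [HA] = 0.4380 / 0.3020 = 1.4503
log10(ratio) = 0.1615
pH = pKa + log10(ratio) = 4.1170 + 0.1615 = 4.2785


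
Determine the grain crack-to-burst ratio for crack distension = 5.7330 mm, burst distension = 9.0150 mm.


Formula: Ratio = crack / burst
Substituting: Ratio = 5.7330 / 9.0150
Result: 0.6359


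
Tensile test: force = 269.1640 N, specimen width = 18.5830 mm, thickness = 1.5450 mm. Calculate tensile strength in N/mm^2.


Formula: TS = force / (width * thickness)
Substituting: TS = 269.1640 / (18.5830 * 1.5450)
Result: 9.3750 N/mm^2


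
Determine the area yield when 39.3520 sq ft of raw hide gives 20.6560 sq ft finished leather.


Formula: Yield = finished / raw * 100
Substituting: Yield = 20.6560 / 39.3520 * 100
Result: 52.4903 %


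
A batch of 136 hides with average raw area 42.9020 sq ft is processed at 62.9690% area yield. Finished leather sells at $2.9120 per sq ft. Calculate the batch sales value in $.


Raw_total = N * avg_area = 136 * 42.9020 = 5834.6720 sq ft
Finished = Raw_total * yield / 100 = 5834.6720 * 62.9690 / 100 = 3674.0346 sq ft
Value = Finished * price = 3674.0346 * 2.9120 = 10698.7888 $


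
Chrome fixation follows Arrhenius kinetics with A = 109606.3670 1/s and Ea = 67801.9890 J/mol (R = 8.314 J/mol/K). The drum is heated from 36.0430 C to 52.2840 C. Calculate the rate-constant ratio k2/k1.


T1 = 36.0430 + 273.15 = 309.1930 K; T2 = 52.2840 + 273.15 = 325.4340 K
k1 = A * exp(-Ea/(R*T1)) = 109606.3670 * exp(-67801.9890/(8.314*309.1930)) = 3.8463e-07 1/s
k2 = A * exp(-Ea/(R*T2)) = 109606.3670 * exp(-67801.9890/(8.314*325.4340)) = 1.4345e-06 1/s
k2/k1 = 1.4345e-06 / 3.8463e-07 = 3.7296


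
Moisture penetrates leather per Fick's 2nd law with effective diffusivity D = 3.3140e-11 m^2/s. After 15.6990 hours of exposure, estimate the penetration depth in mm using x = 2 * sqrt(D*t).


t = 15.6990 hr * 3600 = 56516.4000 s
D * t = 3.3140e-11 * 56516.4000 = 1.8730e-06
x = 2 * sqrt(D*t) = 2 * sqrt(1.8730e-06) = 0.00273712 m = 2.7371 mm


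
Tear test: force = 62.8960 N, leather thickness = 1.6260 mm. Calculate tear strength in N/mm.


Formula: Tear strength = force / thickness
Substituting: Tear strength = 62.8960 / 1.6260
Result: 38.6814 N/mm


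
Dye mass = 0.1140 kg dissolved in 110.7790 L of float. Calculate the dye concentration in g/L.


Formula: Conc = dye_mass(kg) / volume(L) * 1000
Substituting: Conc = 0.1140 / 110.7790 * 1000
Result: 1.0291 g/L


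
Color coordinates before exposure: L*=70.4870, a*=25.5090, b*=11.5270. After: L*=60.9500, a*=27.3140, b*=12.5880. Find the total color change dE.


dL = -9.5370, da = 1.8050, db = 1.0610
dE = sqrt((-9.5370)^2 + 1.8050^2 + 1.0610^2) = 9.7641


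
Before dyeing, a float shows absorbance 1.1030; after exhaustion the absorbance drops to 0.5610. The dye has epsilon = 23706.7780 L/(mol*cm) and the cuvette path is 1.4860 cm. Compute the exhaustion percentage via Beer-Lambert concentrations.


c_initial = A_i / (epsilon * l) = 1.1030 / (23706.7780 * 1.4860) = 3.1310e-05 mol/L
c_final = A_f / (epsilon * l) = 0.5610 / (23706.7780 * 1.4860) = 1.5925e-05 mol/L
Exhaustion = (c_initial - c_final) / c_initial * 100 = (3.1310e-05 - 1.5925e-05) / 3.1310e-05 * 100 = 49.1387 %


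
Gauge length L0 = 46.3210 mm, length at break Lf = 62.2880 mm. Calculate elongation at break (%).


Formula: Elongation = (Lf - L0) / L0 * 100
Substituting: Elongation = (62.2880 - 46.3210) / 46.3210 * 100
Result: 34.4703 %


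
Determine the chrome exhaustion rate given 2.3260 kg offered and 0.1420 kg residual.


Formula: Uptake = (offered - residual) / offered * 100
Substituting: Uptake = (2.3260 - 0.1420) / 2.3260 * 100
Result: 93.8951 %


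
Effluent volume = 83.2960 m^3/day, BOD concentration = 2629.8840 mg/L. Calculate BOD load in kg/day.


Formula: BOD_load = volume * conc / 1000
Substituting: BOD_load = 83.2960 * 2629.8840 / 1000
Result: 219.0588 kg/day


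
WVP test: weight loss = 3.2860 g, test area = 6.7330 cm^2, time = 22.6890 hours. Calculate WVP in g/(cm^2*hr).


Formula: WVP = loss / (area * time)
Substituting: WVP = 3.2860 / (6.7330 * 22.6890)
Result: 0.0215102 g/(cm^2*hr)


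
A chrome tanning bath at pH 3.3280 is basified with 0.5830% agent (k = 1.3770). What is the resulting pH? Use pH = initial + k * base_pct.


Formula: pH_final = pH_initial + k * base_pct
Substituting: pH_final = 3.3280 + 1.3770 * 0.5830
Result: 4.1308


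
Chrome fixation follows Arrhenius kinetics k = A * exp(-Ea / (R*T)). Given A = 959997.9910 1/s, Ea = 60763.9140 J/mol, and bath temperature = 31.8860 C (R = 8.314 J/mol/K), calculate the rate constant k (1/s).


T_K = T_C + 273.15 = 31.8860 + 273.15 = 305.0360 K
exponent = -Ea / (R * T_K) = -60763.9140 / (8.314 * 305.0360) = -23.9599
k = A * exp(exponent) = 959997.9910 * exp(-23.9599) = 3.7725e-05 1/s


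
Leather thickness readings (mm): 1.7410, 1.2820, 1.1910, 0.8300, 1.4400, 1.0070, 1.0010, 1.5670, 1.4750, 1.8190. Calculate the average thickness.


Formula: Average = sum / n
Substituting: Average = 13.3530 / 10
Result: 1.3353 mm


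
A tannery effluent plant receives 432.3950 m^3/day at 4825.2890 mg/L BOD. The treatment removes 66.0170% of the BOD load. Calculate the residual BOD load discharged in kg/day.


Load_in = volume * conc / 1000 = 432.3950 * 4825.2890 / 1000 = 2086.4308 kg/day
Removed = Load_in * eff / 100 = 2086.4308 * 66.0170 / 100 = 1377.3990 kg/day
Load_out = Load_in - Removed = 2086.4308 - 1377.3990 = 709.0318 kg/day


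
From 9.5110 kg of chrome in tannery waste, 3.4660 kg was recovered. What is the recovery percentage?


Formula: Recovery = recovered / input * 100
Substituting: Recovery = 3.4660 / 9.5110 * 100
Result: 36.4420 %


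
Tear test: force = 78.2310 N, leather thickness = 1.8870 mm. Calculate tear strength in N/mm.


Formula: Tear strength = force / thickness
Substituting: Tear strength = 78.2310 / 1.8870
Result: 41.4579 N/mm


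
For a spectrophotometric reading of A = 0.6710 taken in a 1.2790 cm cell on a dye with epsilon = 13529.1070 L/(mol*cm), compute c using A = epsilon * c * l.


Formula: c = A / (epsilon * l)
Substituting: c = 0.6710 / (13529.1070 * 1.2790)
Result: 3.8778e-05 mol/L


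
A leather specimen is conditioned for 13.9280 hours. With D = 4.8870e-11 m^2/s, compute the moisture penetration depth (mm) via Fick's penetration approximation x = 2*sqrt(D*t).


t = 13.9280 hr * 3600 = 50140.8000 s
D * t = 4.8870e-11 * 50140.8000 = 2.4504e-06
x = 2 * sqrt(D*t) = 2 * sqrt(2.4504e-06) = 0.00313074 m = 3.1307 mm


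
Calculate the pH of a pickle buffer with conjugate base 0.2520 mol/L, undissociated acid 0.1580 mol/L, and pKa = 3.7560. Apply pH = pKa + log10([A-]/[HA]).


ratio = [A-] / [HA] = 0.2520 / 0.1580 = 1.5949
log10(ratio) = 0.2027
pH = pKa + log10(ratio) = 3.7560 + 0.2027 = 3.9587


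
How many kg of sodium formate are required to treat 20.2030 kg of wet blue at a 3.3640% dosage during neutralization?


Formula: Neutralizer = substrate * pct / 100
Substituting: Neutralizer = 20.2030 * 3.3640 / 100
Result: 0.6796 kg


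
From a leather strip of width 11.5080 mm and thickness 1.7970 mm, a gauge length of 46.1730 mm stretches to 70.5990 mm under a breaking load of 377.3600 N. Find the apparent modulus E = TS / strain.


TS = F / (w * t) = 377.3600 / (11.5080 * 1.7970) = 18.2477 N/mm^2
strain = (Lf - L0) / L0 = (70.5990 - 46.1730) / 46.1730 = 0.5290
E = TS / strain = 18.2477 / 0.5290 = 34.4940 N/mm^2


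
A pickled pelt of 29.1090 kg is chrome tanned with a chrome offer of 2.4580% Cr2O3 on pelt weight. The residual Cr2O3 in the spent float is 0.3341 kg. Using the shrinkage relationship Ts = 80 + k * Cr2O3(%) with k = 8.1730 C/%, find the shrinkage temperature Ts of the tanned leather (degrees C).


Offered = pelt * offer_pct / 100 = 29.1090 * 2.4580 / 100 = 0.7155 kg
Uptake = offered - residual = 0.7155 - 0.3341 = 0.3814 kg
Cr2O3% on pelt = uptake / pelt * 100 = 0.3814 / 29.1090 * 100 = 1.3102 %
Ts = 80 + k * Cr2O3% = 80 + 8.1730 * 1.3102 = 90.7086 C


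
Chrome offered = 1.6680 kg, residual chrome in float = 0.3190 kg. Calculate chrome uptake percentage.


Formula: Uptake = (offered - residual) / offered * 100
Substituting: Uptake = (1.6680 - 0.3190) / 1.6680 * 100
Result: 80.8753 %


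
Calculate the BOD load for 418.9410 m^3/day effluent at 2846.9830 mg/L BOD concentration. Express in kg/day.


Formula: BOD_load = volume * conc / 1000
Substituting: BOD_load = 418.9410 * 2846.9830 / 1000
Result: 1192.7179 kg/day


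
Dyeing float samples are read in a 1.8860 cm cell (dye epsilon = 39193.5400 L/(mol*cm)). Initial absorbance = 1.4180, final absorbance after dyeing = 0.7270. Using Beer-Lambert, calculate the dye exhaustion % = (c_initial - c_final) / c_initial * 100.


c_initial = A_i / (epsilon * l) = 1.4180 / (39193.5400 * 1.8860) = 1.9183e-05 mol/L
c_final = A_f / (epsilon * l) = 0.7270 / (39193.5400 * 1.8860) = 9.8351e-06 mol/L
Exhaustion = (c_initial - c_final) / c_initial * 100 = (1.9183e-05 - 9.8351e-06) / 1.9183e-05 * 100 = 48.7306 %


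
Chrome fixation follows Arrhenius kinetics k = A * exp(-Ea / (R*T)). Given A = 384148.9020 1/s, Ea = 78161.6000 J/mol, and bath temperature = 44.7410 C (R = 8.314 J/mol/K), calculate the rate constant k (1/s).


T_K = T_C + 273.15 = 44.7410 + 273.15 = 317.8910 K
exponent = -Ea / (R * T_K) = -78161.6000 / (8.314 * 317.8910) = -29.5737
k = A * exp(exponent) = 384148.9020 * exp(-29.5737) = 5.5058e-08 1/s


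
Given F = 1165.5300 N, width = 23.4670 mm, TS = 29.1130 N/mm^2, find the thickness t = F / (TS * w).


Formula: t = F / (TS * w)
Substituting: t = 1165.5300 / (29.1130 * 23.4670)
Result: 1.7060 mm


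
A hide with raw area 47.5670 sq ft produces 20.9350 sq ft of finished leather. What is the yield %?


Formula: Yield = finished / raw * 100
Substituting: Yield = 20.9350 / 47.5670 * 100
Result: 44.0116 %


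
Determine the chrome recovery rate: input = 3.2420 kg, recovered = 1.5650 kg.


Formula: Recovery = recovered / input * 100
Substituting: Recovery = 1.5650 / 3.2420 * 100
Result: 48.2727 %


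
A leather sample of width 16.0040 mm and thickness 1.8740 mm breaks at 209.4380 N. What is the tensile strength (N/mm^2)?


Formula: TS = force / (width * thickness)
Substituting: TS = 209.4380 / (16.0040 * 1.8740)
Result: 6.9832 N/mm^2


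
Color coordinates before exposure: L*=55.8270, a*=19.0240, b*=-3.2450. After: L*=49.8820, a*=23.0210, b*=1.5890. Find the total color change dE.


dL = -5.9450, da = 3.9970, db = 4.8340
dE = sqrt((-5.9450)^2 + 3.9970^2 + 4.8340^2) = 8.6421


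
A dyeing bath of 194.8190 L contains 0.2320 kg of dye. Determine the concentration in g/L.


Formula: Conc = dye_mass(kg) / volume(L) * 1000
Substituting: Conc = 0.2320 / 194.8190 * 1000
Result: 1.1908 g/L


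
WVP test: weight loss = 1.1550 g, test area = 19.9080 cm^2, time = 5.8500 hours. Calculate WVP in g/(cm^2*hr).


Formula: WVP = loss / (area * time)
Substituting: WVP = 1.1550 / (19.9080 * 5.8500)
Result: 0.00991741 g/(cm^2*hr)


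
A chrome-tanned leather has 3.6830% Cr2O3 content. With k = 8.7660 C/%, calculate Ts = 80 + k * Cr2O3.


Formula: Ts = 80 + k * Cr2O3
Substituting: Ts = 80 + 8.7660 * 3.6830
Result: 112.2852 C


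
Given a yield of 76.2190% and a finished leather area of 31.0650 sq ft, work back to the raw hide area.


Formula: raw = finished * 100 / yield
Substituting: raw = 31.0650 * 100 / 76.2190
Result: 40.7576 sq ft


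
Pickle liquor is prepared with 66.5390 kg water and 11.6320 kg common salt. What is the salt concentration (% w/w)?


Formula: Conc = salt / (water + salt) * 100
Substituting: Conc = 11.6320 / (66.5390 + 11.6320) * 100
Result: 14.8802 %


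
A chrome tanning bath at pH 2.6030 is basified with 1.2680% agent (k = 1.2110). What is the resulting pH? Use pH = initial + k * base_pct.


Formula: pH_final = pH_initial + k * base_pct
Substituting: pH_final = 2.6030 + 1.2110 * 1.2680
Result: 4.1385


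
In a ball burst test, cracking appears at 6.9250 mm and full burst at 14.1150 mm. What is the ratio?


Formula: Ratio = crack / burst
Substituting: Ratio = 6.9250 / 14.1150
Result: 0.4906


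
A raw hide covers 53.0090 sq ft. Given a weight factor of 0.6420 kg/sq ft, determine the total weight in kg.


Formula: Weight = area * weight_per_sqft
Substituting: Weight = 53.0090 * 0.6420
Result: 34.0318 kg


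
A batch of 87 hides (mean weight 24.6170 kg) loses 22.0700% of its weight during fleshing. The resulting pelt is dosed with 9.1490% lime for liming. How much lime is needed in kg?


Total_raw = N * avg_wt = 87 * 24.6170 = 2141.6790 kg
Substrate = Total_raw * (1 - loss/100) = 2141.6790 * (1 - 22.0700/100) = 1669.0104 kg
Lime = Substrate * pct / 100 = 1669.0104 * 9.1490 / 100 = 152.6978 kg


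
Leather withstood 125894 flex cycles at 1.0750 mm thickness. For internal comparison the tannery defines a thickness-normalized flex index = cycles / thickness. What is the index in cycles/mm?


Formula: Index = cycles / thickness
Substituting: Index = 125894 / 1.0750
Result: 117110.6977 cycles/mm


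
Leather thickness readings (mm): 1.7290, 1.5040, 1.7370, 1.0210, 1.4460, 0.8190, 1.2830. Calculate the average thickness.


Formula: Average = sum / n
Substituting: Average = 9.5390 / 7
Result: 1.3627 mm


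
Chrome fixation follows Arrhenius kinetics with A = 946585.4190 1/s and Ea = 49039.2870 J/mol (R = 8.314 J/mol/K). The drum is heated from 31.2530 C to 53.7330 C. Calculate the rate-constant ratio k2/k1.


T1 = 31.2530 + 273.15 = 304.4030 K; T2 = 53.7330 + 273.15 = 326.8830 K
k1 = A * exp(-Ea/(R*T1)) = 946585.4190 * exp(-49039.2870/(8.314*304.4030)) = 0.00363799 1/s
k2 = A * exp(-Ea/(R*T2)) = 946585.4190 * exp(-49039.2870/(8.314*326.8830)) = 0.0137908 1/s
k2/k1 = 0.0137908 / 0.00363799 = 3.7908


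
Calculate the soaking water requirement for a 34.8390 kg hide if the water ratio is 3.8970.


Formula: Water = hide_weight * ratio
Substituting: Water = 34.8390 * 3.8970
Result: 135.7676 kg


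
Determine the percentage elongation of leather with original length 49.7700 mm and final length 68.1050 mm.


Formula: Elongation = (Lf - L0) / L0 * 100
Substituting: Elongation = (68.1050 - 49.7700) / 49.7700 * 100
Result: 36.8395 %


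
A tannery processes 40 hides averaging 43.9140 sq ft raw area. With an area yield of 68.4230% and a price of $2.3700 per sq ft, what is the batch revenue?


Raw_total = N * avg_area = 40 * 43.9140 = 1756.5600 sq ft
Finished = Raw_total * yield / 100 = 1756.5600 * 68.4230 / 100 = 1201.8910 sq ft
Value = Finished * price = 1201.8910 * 2.3700 = 2848.4818 $


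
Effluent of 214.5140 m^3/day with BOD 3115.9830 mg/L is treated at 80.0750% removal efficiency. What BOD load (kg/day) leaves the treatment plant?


Load_in = volume * conc / 1000 = 214.5140 * 3115.9830 / 1000 = 668.4220 kg/day
Removed = Load_in * eff / 100 = 668.4220 * 80.0750 / 100 = 535.2389 kg/day
Load_out = Load_in - Removed = 668.4220 - 535.2389 = 133.1831 kg/day


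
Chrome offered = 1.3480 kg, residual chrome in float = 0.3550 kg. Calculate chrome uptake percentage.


Formula: Uptake = (offered - residual) / offered * 100
Substituting: Uptake = (1.3480 - 0.3550) / 1.3480 * 100
Result: 73.6647 %


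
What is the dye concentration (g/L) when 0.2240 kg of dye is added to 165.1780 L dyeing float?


Formula: Conc = dye_mass(kg) / volume(L) * 1000
Substituting: Conc = 0.2240 / 165.1780 * 1000
Result: 1.3561 g/L


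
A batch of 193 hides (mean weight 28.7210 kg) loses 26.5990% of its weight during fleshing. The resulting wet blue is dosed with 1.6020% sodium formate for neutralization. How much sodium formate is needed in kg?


Total_raw = N * avg_wt = 193 * 28.7210 = 5543.1530 kg
Substrate = Total_raw * (1 - loss/100) = 5543.1530 * (1 - 26.5990/100) = 4068.7297 kg
Neutralizer = Substrate * pct / 100 = 4068.7297 * 1.6020 / 100 = 65.1811 kg


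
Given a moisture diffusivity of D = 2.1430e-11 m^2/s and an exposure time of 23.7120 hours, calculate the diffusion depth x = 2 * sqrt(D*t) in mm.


t = 23.7120 hr * 3600 = 85363.2000 s
D * t = 2.1430e-11 * 85363.2000 = 1.8293e-06
x = 2 * sqrt(D*t) = 2 * sqrt(1.8293e-06) = 0.00270506 m = 2.7051 mm


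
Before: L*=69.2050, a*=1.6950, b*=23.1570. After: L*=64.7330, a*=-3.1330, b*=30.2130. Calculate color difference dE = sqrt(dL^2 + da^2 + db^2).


dL = -4.4720, da = -4.8280, db = 7.0560
dE = sqrt((-4.4720)^2 + (-4.8280)^2 + 7.0560^2) = 9.6486


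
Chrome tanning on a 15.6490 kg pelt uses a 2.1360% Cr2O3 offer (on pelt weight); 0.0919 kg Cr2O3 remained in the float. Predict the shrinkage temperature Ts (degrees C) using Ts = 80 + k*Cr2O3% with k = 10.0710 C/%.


Offered = pelt * offer_pct / 100 = 15.6490 * 2.1360 / 100 = 0.3343 kg
Uptake = offered - residual = 0.3343 - 0.0919 = 0.2424 kg
Cr2O3% on pelt = uptake / pelt * 100 = 0.2424 / 15.6490 * 100 = 1.5487 %
Ts = 80 + k * Cr2O3% = 80 + 10.0710 * 1.5487 = 95.5974 C


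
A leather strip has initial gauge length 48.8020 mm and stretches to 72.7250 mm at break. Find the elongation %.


Formula: Elongation = (Lf - L0) / L0 * 100
Substituting: Elongation = (72.7250 - 48.8020) / 48.8020 * 100
Result: 49.0205 %


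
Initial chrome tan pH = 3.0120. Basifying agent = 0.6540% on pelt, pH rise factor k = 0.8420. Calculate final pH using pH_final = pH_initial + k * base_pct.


Formula: pH_final = pH_initial + k * base_pct
Substituting: pH_final = 3.0120 + 0.8420 * 0.6540
Result: 3.5627


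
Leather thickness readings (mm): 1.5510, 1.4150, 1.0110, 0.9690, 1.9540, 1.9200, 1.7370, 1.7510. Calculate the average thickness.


Formula: Average = sum / n
Substituting: Average = 12.3080 / 8
Result: 1.5385 mm


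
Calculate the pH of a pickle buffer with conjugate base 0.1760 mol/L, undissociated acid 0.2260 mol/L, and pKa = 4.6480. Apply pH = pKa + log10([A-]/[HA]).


ratio = [A-] / [HA] = 0.1760 / 0.2260 = 0.7788
log10(ratio) = -0.1086
pH = pKa + log10(ratio) = 4.6480 - 0.1086 = 4.5394


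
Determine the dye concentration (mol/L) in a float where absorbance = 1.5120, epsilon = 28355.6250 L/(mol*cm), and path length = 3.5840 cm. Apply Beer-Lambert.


Formula: c = A / (epsilon * l)
Substituting: c = 1.5120 / (28355.6250 * 3.5840)
Result: 1.4878e-05 mol/L


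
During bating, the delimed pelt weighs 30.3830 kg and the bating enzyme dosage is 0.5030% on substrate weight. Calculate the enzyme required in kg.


Formula: Enzyme = substrate * pct / 100
Substituting: Enzyme = 30.3830 * 0.5030 / 100
Result: 0.1528 kg


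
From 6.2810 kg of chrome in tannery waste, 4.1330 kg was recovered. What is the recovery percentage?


Formula: Recovery = recovered / input * 100
Substituting: Recovery = 4.1330 / 6.2810 * 100
Result: 65.8016 %


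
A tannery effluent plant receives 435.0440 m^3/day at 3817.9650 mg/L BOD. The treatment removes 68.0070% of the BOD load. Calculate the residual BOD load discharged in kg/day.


Load_in = volume * conc / 1000 = 435.0440 * 3817.9650 / 1000 = 1660.9828 kg/day
Removed = Load_in * eff / 100 = 1660.9828 * 68.0070 / 100 = 1129.5845 kg/day
Load_out = Load_in - Removed = 1660.9828 - 1129.5845 = 531.3982 kg/day


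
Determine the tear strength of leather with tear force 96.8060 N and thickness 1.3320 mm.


Formula: Tear strength = force / thickness
Substituting: Tear strength = 96.8060 / 1.3320
Result: 72.6772 N/mm


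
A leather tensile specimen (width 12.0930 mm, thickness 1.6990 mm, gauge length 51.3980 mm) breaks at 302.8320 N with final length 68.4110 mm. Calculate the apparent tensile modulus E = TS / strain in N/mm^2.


TS = F / (w * t) = 302.8320 / (12.0930 * 1.6990) = 14.7392 N/mm^2
strain = (Lf - L0) / L0 = (68.4110 - 51.3980) / 51.3980 = 0.3310
E = TS / strain = 14.7392 / 0.3310 = 44.5287 N/mm^2


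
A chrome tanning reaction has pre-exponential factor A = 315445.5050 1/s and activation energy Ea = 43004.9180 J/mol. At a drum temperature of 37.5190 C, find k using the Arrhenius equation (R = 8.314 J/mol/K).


T_K = T_C + 273.15 = 37.5190 + 273.15 = 310.6690 K
exponent = -Ea / (R * T_K) = -43004.9180 / (8.314 * 310.6690) = -16.6498
k = A * exp(exponent) = 315445.5050 * exp(-16.6498) = 0.0185348 1/s


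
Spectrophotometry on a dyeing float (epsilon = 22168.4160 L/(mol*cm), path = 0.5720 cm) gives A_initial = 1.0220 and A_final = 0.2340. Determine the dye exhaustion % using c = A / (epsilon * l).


c_initial = A_i / (epsilon * l) = 1.0220 / (22168.4160 * 0.5720) = 8.0597e-05 mol/L
c_final = A_f / (epsilon * l) = 0.2340 / (22168.4160 * 0.5720) = 1.8454e-05 mol/L
Exhaustion = (c_initial - c_final) / c_initial * 100 = (8.0597e-05 - 1.8454e-05) / 8.0597e-05 * 100 = 77.1037 %


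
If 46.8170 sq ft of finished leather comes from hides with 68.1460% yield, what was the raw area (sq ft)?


Formula: raw = finished * 100 / yield
Substituting: raw = 46.8170 * 100 / 68.1460
Result: 68.7010 sq ft


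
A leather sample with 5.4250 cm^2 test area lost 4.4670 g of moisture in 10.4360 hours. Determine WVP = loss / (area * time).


Formula: WVP = loss / (area * time)
Substituting: WVP = 4.4670 / (5.4250 * 10.4360)
Result: 0.0789009 g/(cm^2*hr)


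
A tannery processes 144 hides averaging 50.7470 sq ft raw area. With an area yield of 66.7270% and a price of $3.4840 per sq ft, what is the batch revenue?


Raw_total = N * avg_area = 144 * 50.7470 = 7307.5680 sq ft
Finished = Raw_total * yield / 100 = 7307.5680 * 66.7270 / 100 = 4876.1209 sq ft
Value = Finished * price = 4876.1209 * 3.4840 = 16988.4052 $


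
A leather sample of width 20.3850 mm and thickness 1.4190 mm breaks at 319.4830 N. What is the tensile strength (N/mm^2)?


Formula: TS = force / (width * thickness)
Substituting: TS = 319.4830 / (20.3850 * 1.4190)
Result: 11.0447 N/mm^2


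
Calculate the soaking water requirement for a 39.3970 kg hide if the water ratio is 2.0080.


Formula: Water = hide_weight * ratio
Substituting: Water = 39.3970 * 2.0080
Result: 79.1092 kg


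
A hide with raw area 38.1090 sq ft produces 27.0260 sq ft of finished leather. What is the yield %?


Formula: Yield = finished / raw * 100
Substituting: Yield = 27.0260 / 38.1090 * 100
Result: 70.9176 %


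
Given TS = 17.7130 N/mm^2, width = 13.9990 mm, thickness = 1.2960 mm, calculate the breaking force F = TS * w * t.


Formula: F = TS * w * t
Substituting: F = 17.7130 * 13.9990 * 1.2960
Result: 321.3617 N


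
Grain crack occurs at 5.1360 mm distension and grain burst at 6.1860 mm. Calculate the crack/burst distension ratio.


Formula: Ratio = crack / burst
Substituting: Ratio = 5.1360 / 6.1860
Result: 0.8303


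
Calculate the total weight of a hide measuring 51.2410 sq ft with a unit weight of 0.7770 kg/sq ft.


Formula: Weight = area * weight_per_sqft
Substituting: Weight = 51.2410 * 0.7770
Result: 39.8143 kg


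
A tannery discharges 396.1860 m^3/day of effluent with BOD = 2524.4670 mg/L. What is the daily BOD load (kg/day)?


Formula: BOD_load = volume * conc / 1000
Substituting: BOD_load = 396.1860 * 2524.4670 / 1000
Result: 1000.1585 kg/day


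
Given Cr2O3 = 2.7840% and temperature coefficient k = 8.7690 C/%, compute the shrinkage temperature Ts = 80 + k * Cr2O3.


Formula: Ts = 80 + k * Cr2O3
Substituting: Ts = 80 + 8.7690 * 2.7840
Result: 104.4129 C


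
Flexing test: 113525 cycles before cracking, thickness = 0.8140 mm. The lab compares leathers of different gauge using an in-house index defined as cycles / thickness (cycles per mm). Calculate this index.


Formula: Index = cycles / thickness
Substituting: Index = 113525 / 0.8140
Result: 139465.6020 cycles/mm


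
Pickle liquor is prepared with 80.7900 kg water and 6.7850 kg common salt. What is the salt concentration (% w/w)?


Formula: Conc = salt / (water + salt) * 100
Substituting: Conc = 6.7850 / (80.7900 + 6.7850) * 100
Result: 7.7476 %


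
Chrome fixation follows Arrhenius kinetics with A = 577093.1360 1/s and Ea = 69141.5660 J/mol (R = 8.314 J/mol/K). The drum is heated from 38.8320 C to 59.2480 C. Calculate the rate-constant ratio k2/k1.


T1 = 38.8320 + 273.15 = 311.9820 K; T2 = 59.2480 + 273.15 = 332.3980 K
k1 = A * exp(-Ea/(R*T1)) = 577093.1360 * exp(-69141.5660/(8.314*311.9820)) = 1.5296e-06 1/s
k2 = A * exp(-Ea/(R*T2)) = 577093.1360 * exp(-69141.5660/(8.314*332.3980)) = 7.8634e-06 1/s
k2/k1 = 7.8634e-06 / 1.5296e-06 = 5.1410


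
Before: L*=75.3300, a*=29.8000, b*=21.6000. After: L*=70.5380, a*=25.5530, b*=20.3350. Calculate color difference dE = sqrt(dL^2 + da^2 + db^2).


dL = -4.7920, da = -4.2470, db = -1.2650
dE = sqrt((-4.7920)^2 + (-4.2470)^2 + (-1.2650)^2) = 6.5269


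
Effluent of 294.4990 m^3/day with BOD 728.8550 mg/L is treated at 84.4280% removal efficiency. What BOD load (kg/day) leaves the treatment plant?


Load_in = volume * conc / 1000 = 294.4990 * 728.8550 / 1000 = 214.6471 kg/day
Removed = Load_in * eff / 100 = 214.6471 * 84.4280 / 100 = 181.2222 kg/day
Load_out = Load_in - Removed = 214.6471 - 181.2222 = 33.4248 kg/day


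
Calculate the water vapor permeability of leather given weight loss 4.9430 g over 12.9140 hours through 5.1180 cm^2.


Formula: WVP = loss / (area * time)
Substituting: WVP = 4.9430 / (5.1180 * 12.9140)
Result: 0.0747876 g/(cm^2*hr)


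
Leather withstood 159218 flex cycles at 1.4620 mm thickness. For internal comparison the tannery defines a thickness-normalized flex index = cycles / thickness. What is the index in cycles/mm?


Formula: Index = cycles / thickness
Substituting: Index = 159218 / 1.4620
Result: 108904.2408 cycles/mm


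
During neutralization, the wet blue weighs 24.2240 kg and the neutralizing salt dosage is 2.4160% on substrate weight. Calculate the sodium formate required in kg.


Formula: Neutralizer = substrate * pct / 100
Substituting: Neutralizer = 24.2240 * 2.4160 / 100
Result: 0.5853 kg


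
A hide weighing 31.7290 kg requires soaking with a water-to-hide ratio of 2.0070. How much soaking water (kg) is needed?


Formula: Water = hide_weight * ratio
Substituting: Water = 31.7290 * 2.0070
Result: 63.6801 kg


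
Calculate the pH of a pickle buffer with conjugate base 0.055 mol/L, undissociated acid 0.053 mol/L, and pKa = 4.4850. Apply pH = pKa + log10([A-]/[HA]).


ratio = [A-] / [HA] = 0.055 / 0.053 = 1.0377
log10(ratio) = 0.0160868
pH = pKa + log10(ratio) = 4.4850 + 0.0160868 = 4.5011


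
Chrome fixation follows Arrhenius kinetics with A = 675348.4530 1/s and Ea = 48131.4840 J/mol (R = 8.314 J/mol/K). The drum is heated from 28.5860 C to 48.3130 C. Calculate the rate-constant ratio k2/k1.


T1 = 28.5860 + 273.15 = 301.7360 K; T2 = 48.3130 + 273.15 = 321.4630 K
k1 = A * exp(-Ea/(R*T1)) = 675348.4530 * exp(-48131.4840/(8.314*301.7360)) = 0.00314056 1/s
k2 = A * exp(-Ea/(R*T2)) = 675348.4530 * exp(-48131.4840/(8.314*321.4630)) = 0.010194 1/s
k2/k1 = 0.010194 / 0.00314056 = 3.2459


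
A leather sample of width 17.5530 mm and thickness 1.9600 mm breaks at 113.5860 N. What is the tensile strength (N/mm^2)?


Formula: TS = force / (width * thickness)
Substituting: TS = 113.5860 / (17.5530 * 1.9600)
Result: 3.3015 N/mm^2


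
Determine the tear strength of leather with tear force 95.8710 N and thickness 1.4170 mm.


Formula: Tear strength = force / thickness
Substituting: Tear strength = 95.8710 / 1.4170
Result: 67.6577 N/mm


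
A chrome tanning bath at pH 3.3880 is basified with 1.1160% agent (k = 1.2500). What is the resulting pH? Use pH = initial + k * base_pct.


Formula: pH_final = pH_initial + k * base_pct
Substituting: pH_final = 3.3880 + 1.2500 * 1.1160
Result: 4.7830


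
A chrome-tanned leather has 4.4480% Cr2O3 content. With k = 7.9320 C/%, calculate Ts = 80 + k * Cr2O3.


Formula: Ts = 80 + k * Cr2O3
Substituting: Ts = 80 + 7.9320 * 4.4480
Result: 115.2815 C


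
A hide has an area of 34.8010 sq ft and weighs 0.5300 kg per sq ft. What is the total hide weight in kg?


Formula: Weight = area * weight_per_sqft
Substituting: Weight = 34.8010 * 0.5300
Result: 18.4445 kg


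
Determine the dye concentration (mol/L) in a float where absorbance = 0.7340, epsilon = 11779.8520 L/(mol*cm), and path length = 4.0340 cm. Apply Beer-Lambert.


Formula: c = A / (epsilon * l)
Substituting: c = 0.7340 / (11779.8520 * 4.0340)
Result: 1.5446e-05 mol/L


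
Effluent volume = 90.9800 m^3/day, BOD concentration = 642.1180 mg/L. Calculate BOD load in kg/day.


Formula: BOD_load = volume * conc / 1000
Substituting: BOD_load = 90.9800 * 642.1180 / 1000
Result: 58.4199 kg/day


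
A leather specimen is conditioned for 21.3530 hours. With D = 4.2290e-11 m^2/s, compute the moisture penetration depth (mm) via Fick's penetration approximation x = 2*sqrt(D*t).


t = 21.3530 hr * 3600 = 76870.8000 s
D * t = 4.2290e-11 * 76870.8000 = 3.2509e-06
x = 2 * sqrt(D*t) = 2 * sqrt(3.2509e-06) = 0.00360603 m = 3.6060 mm


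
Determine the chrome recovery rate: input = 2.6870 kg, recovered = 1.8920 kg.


Formula: Recovery = recovered / input * 100
Substituting: Recovery = 1.8920 / 2.6870 * 100
Result: 70.4131 %


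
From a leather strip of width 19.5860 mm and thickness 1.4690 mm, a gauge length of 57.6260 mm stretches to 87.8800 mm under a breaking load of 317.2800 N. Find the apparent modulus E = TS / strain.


TS = F / (w * t) = 317.2800 / (19.5860 * 1.4690) = 11.0275 N/mm^2
strain = (Lf - L0) / L0 = (87.8800 - 57.6260) / 57.6260 = 0.5250
E = TS / strain = 11.0275 / 0.5250 = 21.0044 N/mm^2


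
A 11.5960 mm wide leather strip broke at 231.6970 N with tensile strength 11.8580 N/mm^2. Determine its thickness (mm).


Formula: t = F / (TS * w)
Substituting: t = 231.6970 / (11.8580 * 11.5960)
Result: 1.6850 mm


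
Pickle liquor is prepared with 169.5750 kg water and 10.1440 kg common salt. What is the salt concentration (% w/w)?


Formula: Conc = salt / (water + salt) * 100
Substituting: Conc = 10.1440 / (169.5750 + 10.1440) * 100
Result: 5.6444 %


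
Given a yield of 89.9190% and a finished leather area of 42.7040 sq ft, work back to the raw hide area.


Formula: raw = finished * 100 / yield
Substituting: raw = 42.7040 * 100 / 89.9190
Result: 47.4916 sq ft


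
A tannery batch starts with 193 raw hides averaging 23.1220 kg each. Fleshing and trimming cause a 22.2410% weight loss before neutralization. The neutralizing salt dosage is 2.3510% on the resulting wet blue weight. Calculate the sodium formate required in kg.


Total_raw = N * avg_wt = 193 * 23.1220 = 4462.5460 kg
Substrate = Total_raw * (1 - loss/100) = 4462.5460 * (1 - 22.2410/100) = 3470.0311 kg
Neutralizer = Substrate * pct / 100 = 3470.0311 * 2.3510 / 100 = 81.5804 kg


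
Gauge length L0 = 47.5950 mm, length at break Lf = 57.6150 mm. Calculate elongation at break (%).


Formula: Elongation = (Lf - L0) / L0 * 100
Substituting: Elongation = (57.6150 - 47.5950) / 47.5950 * 100
Result: 21.0526 %


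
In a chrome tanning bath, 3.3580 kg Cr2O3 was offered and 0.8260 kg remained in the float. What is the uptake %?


Formula: Uptake = (offered - residual) / offered * 100
Substituting: Uptake = (3.3580 - 0.8260) / 3.3580 * 100
Result: 75.4020 %


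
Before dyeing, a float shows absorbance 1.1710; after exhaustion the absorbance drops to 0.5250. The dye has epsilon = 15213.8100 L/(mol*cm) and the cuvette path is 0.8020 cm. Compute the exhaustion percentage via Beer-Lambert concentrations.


c_initial = A_i / (epsilon * l) = 1.1710 / (15213.8100 * 0.8020) = 9.5972e-05 mol/L
c_final = A_f / (epsilon * l) = 0.5250 / (15213.8100 * 0.8020) = 4.3028e-05 mol/L
Exhaustion = (c_initial - c_final) / c_initial * 100 = (9.5972e-05 - 4.3028e-05) / 9.5972e-05 * 100 = 55.1665 %


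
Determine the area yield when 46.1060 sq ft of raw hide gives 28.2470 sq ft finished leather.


Formula: Yield = finished / raw * 100
Substituting: Yield = 28.2470 / 46.1060 * 100
Result: 61.2653 %


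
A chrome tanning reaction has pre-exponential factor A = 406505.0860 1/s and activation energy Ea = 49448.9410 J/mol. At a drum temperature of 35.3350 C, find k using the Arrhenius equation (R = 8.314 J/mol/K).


T_K = T_C + 273.15 = 35.3350 + 273.15 = 308.4850 K
exponent = -Ea / (R * T_K) = -49448.9410 / (8.314 * 308.4850) = -19.2803
k = A * exp(exponent) = 406505.0860 * exp(-19.2803) = 0.0017209 1/s


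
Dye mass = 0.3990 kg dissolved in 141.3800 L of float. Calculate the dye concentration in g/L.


Formula: Conc = dye_mass(kg) / volume(L) * 1000
Substituting: Conc = 0.3990 / 141.3800 * 1000
Result: 2.8222 g/L
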